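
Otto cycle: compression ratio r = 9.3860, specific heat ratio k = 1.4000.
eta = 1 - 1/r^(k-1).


r^(k-1) = 2.4490
eta = 1 - 1/2.4490 = 0.5917 = 59.1673%

59.1673%


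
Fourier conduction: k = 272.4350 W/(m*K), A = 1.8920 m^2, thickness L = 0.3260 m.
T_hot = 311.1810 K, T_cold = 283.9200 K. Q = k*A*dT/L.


dT = 27.2610 K
Q = 272.4350 * 1.8920 * 27.2610 / 0.3260 = 43103.0712 W

43103.0712 W


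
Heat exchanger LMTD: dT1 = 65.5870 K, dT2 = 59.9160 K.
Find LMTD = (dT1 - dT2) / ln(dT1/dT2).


dT1/dT2 = 1.0946
ln(dT1/dT2) = 0.0904
LMTD = 5.6710 / 0.0904 = 62.7088 K

62.7088 K


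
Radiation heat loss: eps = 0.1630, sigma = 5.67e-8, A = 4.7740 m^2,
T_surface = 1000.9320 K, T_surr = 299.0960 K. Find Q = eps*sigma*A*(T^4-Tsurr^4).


T^4 = 1.0037e+12
Tsurr^4 = 8.0028e+09
Q = 0.1630 * 5.67e-8 * 4.7740 * 9.9573e+11 = 43933.4033 W

43933.4033 W


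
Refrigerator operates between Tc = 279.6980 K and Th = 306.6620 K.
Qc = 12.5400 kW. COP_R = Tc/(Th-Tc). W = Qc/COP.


COP = 279.6980 / 26.9640 = 10.3730
W = 12.5400 / 10.3730 = 1.2089 kW

COP = 10.3730, W = 1.2089 kW


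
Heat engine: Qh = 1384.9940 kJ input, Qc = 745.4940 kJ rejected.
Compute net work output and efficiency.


W = 1384.9940 - 745.4940 = 639.5000 kJ
eta = 639.5000 / 1384.9940 = 0.4617 = 46.1735%

W = 639.5000 kJ, eta = 46.1735%


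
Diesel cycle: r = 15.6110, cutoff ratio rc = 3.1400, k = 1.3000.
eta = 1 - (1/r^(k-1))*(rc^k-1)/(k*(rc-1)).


r^(k-1) = 2.2805
rc^k = 4.4260
eta = 0.4600 = 45.9996%

45.9996%


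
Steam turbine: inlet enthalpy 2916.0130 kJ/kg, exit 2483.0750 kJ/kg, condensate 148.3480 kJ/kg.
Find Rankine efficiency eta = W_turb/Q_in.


W = 432.9380 kJ/kg
Q_in = 2767.6650 kJ/kg
eta = 0.1564 = 15.6427%

eta = 15.6427%


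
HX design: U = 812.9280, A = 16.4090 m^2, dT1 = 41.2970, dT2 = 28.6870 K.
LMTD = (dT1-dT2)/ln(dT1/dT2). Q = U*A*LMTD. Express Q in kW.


LMTD = 34.6100 K
Q = 812.9280 * 16.4090 * 34.6100 = 461674.1060 W = 461.6741 kW

461.6741 kW


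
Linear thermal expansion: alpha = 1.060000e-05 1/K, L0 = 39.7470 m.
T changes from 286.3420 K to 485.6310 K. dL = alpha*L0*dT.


dT = 199.2890 K
dL = 1.060000e-05 * 39.7470 * 199.2890 = 0.083964 m
L_final = 39.830964 m

dL = 0.083964 m


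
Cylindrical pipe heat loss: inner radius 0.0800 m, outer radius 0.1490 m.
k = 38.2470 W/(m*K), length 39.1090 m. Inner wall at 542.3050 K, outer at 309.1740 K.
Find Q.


dT = 233.1310 K
ln(ro/ri) = 0.6219
Q = 2*pi*38.2470*39.1090*233.1310 / 0.6219 = 3523057.1514 W

3523057.1514 W


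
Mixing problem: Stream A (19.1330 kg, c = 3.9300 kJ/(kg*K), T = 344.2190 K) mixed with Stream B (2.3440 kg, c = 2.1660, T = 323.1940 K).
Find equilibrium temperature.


num = 27523.6421
den = 80.2698
Tf = 342.8892 K

342.8892 K


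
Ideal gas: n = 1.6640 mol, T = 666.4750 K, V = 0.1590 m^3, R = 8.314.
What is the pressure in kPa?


P = nRT/V = 1.6640 * 8.314 * 666.4750 / 0.1590
= 9220.3457 / 0.1590 = 57989.5957 Pa = 57.9896 kPa

57.9896 kPa


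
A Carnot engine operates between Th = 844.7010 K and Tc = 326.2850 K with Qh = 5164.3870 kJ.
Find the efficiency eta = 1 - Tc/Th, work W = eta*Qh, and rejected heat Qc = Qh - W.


eta = 1 - 326.2850/844.7010 = 0.6137
W = 0.6137 * 5164.3870 = 3169.5249 kJ
Qc = 5164.3870 - 3169.5249 = 1994.8621 kJ

eta = 61.3727%, W = 3169.5249 kJ, Qc = 1994.8621 kJ


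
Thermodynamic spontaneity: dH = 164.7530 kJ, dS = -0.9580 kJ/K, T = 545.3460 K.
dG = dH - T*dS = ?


T*dS = 545.3460 * -0.9580 = -522.4415 kJ
dG = 164.7530 + 522.4415 = 687.1945 kJ (non-spontaneous)

dG = 687.1945 kJ, non-spontaneous


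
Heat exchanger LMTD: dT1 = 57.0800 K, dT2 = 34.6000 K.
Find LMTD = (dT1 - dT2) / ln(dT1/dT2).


dT1/dT2 = 1.6497
ln(dT1/dT2) = 0.5006
LMTD = 22.4800 / 0.5006 = 44.9061 K

44.9061 K


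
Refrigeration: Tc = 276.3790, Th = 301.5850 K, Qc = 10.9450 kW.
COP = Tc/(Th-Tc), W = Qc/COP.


COP = 276.3790 / 25.2060 = 10.9648
W = 10.9450 / 10.9648 = 0.9982 kW

COP = 10.9648, W = 0.9982 kW


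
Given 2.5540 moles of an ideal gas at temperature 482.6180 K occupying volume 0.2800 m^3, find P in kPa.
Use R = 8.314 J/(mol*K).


P = nRT/V = 2.5540 * 8.314 * 482.6180 / 0.2800
= 10247.8894 / 0.2800 = 36599.6049 Pa = 36.5996 kPa

36.5996 kPa


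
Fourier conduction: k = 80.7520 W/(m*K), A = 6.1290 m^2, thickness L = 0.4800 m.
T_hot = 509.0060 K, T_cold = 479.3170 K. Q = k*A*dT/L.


dT = 29.6890 K
Q = 80.7520 * 6.1290 * 29.6890 / 0.4800 = 30612.3902 W

30612.3902 W


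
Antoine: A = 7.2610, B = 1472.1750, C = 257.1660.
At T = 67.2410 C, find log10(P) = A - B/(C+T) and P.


C+T = 324.4070
B/(C+T) = 4.5380
log10(P) = 7.2610 - 4.5380 = 2.7230
P = 10^2.7230 = 528.3851 mmHg

528.3851 mmHg


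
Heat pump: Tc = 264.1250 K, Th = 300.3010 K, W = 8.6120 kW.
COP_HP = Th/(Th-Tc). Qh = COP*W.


COP = 300.3010 / 36.1760 = 8.3011
Qh = 8.3011 * 8.6120 = 71.4892 kW

COP = 8.3011, Qh = 71.4892 kW


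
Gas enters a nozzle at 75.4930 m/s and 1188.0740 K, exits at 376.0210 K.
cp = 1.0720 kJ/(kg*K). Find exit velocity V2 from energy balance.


dT = 812.0530 K
2*cp*1000*dT = 1741041.6320
V1^2 = 5699.1930
V2 = sqrt(1746740.8250) = 1321.6432 m/s

1321.6432 m/s


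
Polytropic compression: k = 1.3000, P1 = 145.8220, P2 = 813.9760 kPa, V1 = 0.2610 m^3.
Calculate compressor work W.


(k-1)/k = 0.2308
(P2/P1)^exp = 1.4871
W = 4.3333 * 145.8220 * 0.2610 * (1.4871 - 1) = 80.3324 kJ

80.3324 kJ


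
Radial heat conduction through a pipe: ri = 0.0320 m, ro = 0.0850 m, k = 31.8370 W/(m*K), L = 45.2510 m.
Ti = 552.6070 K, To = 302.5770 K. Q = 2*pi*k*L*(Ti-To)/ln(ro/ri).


dT = 250.0300 K
ln(ro/ri) = 0.9769
Q = 2*pi*31.8370*45.2510*250.0300 / 0.9769 = 2316729.7334 W

2316729.7334 W


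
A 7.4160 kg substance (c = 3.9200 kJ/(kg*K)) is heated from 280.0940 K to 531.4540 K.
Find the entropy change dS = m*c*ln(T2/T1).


T2/T1 = 1.8974
ln(T2/T1) = 0.6405
dS = 7.4160 * 3.9200 * 0.6405 = 18.6195 kJ/K

18.6195 kJ/K


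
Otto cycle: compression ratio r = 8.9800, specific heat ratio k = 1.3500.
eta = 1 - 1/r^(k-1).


r^(k-1) = 2.1560
eta = 1 - 1/2.1560 = 0.5362 = 53.6176%

53.6176%


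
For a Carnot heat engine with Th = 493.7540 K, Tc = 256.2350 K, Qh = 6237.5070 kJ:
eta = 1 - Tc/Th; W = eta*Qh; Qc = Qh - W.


eta = 1 - 256.2350/493.7540 = 0.4810
W = 0.4810 * 6237.5070 = 3000.5355 kJ
Qc = 6237.5070 - 3000.5355 = 3236.9715 kJ

eta = 48.1047%, W = 3000.5355 kJ, Qc = 3236.9715 kJ


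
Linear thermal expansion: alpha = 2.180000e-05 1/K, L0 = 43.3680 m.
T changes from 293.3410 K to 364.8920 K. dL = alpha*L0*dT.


dT = 71.5510 K
dL = 2.180000e-05 * 43.3680 * 71.5510 = 0.067646 m
L_final = 43.435646 m

dL = 0.067646 m


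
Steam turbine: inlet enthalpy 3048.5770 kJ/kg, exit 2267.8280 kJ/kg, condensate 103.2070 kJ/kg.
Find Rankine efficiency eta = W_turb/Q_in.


W = 780.7490 kJ/kg
Q_in = 2945.3700 kJ/kg
eta = 0.2651 = 26.5077%

eta = 26.5077%


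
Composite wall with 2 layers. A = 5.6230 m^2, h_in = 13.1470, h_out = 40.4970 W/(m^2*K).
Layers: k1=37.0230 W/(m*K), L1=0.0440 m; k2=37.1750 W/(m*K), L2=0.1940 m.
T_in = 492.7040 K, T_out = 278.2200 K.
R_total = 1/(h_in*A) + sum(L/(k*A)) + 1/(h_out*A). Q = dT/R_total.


R_conv_in = 1/(13.1470*5.6230) = 0.0135
R_1 = 0.0440/(37.0230*5.6230) = 0.0002
R_2 = 0.1940/(37.1750*5.6230) = 0.0009
R_conv_out = 1/(40.4970*5.6230) = 0.0044
R_total = 0.0191 K/W
Q = 214.4840 / 0.0191 = 11254.2717 W

R_total = 0.0191 K/W, Q = 11254.2717 W


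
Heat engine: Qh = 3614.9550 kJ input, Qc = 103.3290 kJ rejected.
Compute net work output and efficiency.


W = 3614.9550 - 103.3290 = 3511.6260 kJ
eta = 3511.6260 / 3614.9550 = 0.9714 = 97.1416%

W = 3511.6260 kJ, eta = 97.1416%


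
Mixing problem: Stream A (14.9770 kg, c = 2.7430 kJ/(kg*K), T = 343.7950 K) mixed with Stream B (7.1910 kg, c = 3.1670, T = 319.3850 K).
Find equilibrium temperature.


num = 21397.3967
den = 63.8558
Tf = 335.0893 K

335.0893 K


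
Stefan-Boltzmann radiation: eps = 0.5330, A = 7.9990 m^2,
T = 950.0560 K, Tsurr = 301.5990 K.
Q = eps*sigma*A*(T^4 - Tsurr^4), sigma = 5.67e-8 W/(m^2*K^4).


T^4 = 8.1470e+11
Tsurr^4 = 8.2741e+09
Q = 0.5330 * 5.67e-8 * 7.9990 * 8.0642e+11 = 194943.8501 W

194943.8501 W


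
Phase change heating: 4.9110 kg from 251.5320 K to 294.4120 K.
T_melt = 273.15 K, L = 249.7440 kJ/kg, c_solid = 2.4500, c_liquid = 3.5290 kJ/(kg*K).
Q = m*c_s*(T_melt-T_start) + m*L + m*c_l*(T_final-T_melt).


Q1 (sensible, solid) = 4.9110 * 2.4500 * 21.6180 = 260.1067 kJ
Q2 (latent) = 4.9110 * 249.7440 = 1226.4928 kJ
Q3 (sensible, liquid) = 4.9110 * 3.5290 * 21.2620 = 368.4900 kJ
Q_total = 1855.0895 kJ

1855.0895 kJ


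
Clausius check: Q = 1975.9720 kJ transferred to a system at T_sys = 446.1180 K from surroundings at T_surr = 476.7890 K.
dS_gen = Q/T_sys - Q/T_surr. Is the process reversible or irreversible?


dS_sys = 1975.9720/446.1180 = 4.4293 kJ/K
dS_surr = -1975.9720/476.7890 = -4.1443 kJ/K
dS_gen = 4.4293 - 4.1443 = 0.2849 kJ/K (irreversible)

dS_gen = 0.2849 kJ/K, irreversible


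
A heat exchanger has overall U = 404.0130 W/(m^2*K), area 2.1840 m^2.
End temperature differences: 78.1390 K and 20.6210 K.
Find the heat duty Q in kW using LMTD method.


LMTD = 43.1759 K
Q = 404.0130 * 2.1840 * 43.1759 = 38096.8496 W = 38.0968 kW

38.0968 kW


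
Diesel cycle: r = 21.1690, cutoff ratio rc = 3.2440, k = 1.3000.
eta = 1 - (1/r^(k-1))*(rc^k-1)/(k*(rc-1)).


r^(k-1) = 2.4987
rc^k = 4.6175
eta = 0.5037 = 50.3716%

50.3716%


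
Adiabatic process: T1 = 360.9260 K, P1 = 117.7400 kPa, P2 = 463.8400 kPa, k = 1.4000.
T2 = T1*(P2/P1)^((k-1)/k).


(k-1)/k = 0.2857
(P2/P1)^exp = 1.4795
T2 = 360.9260 * 1.4795 = 534.0047 K

534.0047 K


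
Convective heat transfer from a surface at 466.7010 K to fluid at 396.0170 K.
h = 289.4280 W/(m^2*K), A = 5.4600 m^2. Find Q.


dT = 70.6840 K
Q = 289.4280 * 5.4600 * 70.6840 = 111700.2910 W

111700.2910 W


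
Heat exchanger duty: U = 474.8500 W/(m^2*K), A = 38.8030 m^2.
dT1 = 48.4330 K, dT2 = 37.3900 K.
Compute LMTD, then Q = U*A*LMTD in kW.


LMTD = 42.6736 K
Q = 474.8500 * 38.8030 * 42.6736 = 786287.3355 W = 786.2873 kW

786.2873 kW


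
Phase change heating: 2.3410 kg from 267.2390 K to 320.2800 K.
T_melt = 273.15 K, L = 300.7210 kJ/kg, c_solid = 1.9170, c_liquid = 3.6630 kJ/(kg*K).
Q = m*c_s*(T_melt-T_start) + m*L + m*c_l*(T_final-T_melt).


Q1 (sensible, solid) = 2.3410 * 1.9170 * 5.9110 = 26.5268 kJ
Q2 (latent) = 2.3410 * 300.7210 = 703.9879 kJ
Q3 (sensible, liquid) = 2.3410 * 3.6630 * 47.1300 = 404.1437 kJ
Q_total = 1134.6583 kJ

1134.6583 kJ


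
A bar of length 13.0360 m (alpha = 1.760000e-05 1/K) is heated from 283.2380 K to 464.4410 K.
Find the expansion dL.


dT = 181.2030 K
dL = 1.760000e-05 * 13.0360 * 181.2030 = 0.041574 m
L_final = 13.077574 m

dL = 0.041574 m


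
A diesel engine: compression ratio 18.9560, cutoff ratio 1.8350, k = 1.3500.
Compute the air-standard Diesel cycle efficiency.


r^(k-1) = 2.8003
rc^k = 2.2694
eta = 0.5979 = 59.7874%

59.7874%


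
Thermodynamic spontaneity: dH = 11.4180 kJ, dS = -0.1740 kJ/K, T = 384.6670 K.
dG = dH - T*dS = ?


T*dS = 384.6670 * -0.1740 = -66.9321 kJ
dG = 11.4180 + 66.9321 = 78.3501 kJ (non-spontaneous)

dG = 78.3501 kJ, non-spontaneous


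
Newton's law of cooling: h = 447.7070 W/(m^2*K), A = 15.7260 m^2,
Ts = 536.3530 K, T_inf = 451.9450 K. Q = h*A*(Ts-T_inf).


dT = 84.4080 K
Q = 447.7070 * 15.7260 * 84.4080 = 594286.3649 W

594286.3649 W


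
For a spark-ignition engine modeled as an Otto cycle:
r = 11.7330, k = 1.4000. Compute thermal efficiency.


r^(k-1) = 2.6777
eta = 1 - 1/2.6777 = 0.6265 = 62.6547%

62.6547%


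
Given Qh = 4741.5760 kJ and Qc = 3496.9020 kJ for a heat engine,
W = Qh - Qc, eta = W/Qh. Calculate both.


W = 4741.5760 - 3496.9020 = 1244.6740 kJ
eta = 1244.6740 / 4741.5760 = 0.2625 = 26.2502%

W = 1244.6740 kJ, eta = 26.2502%


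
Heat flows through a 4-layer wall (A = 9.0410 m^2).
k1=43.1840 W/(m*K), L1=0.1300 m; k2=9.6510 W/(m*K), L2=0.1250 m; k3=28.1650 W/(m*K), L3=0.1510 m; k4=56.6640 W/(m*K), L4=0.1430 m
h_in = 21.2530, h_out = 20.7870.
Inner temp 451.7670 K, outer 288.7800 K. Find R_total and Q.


R_conv_in = 1/(21.2530*9.0410) = 0.0052
R_1 = 0.1300/(43.1840*9.0410) = 0.0003
R_2 = 0.1250/(9.6510*9.0410) = 0.0014
R_3 = 0.1510/(28.1650*9.0410) = 0.0006
R_4 = 0.1430/(56.6640*9.0410) = 0.0003
R_conv_out = 1/(20.7870*9.0410) = 0.0053
R_total = 0.0132 K/W
Q = 162.9870 / 0.0132 = 12382.2285 W

R_total = 0.0132 K/W, Q = 12382.2285 W


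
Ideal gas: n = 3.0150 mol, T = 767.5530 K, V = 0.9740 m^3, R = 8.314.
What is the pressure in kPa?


P = nRT/V = 3.0150 * 8.314 * 767.5530 / 0.9740
= 19240.0285 / 0.9740 = 19753.6226 Pa = 19.7536 kPa

19.7536 kPa


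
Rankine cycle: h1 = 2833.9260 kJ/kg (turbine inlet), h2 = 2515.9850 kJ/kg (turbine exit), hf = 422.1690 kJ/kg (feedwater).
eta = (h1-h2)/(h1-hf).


W = 317.9410 kJ/kg
Q_in = 2411.7570 kJ/kg
eta = 0.1318 = 13.1830%

eta = 13.1830%


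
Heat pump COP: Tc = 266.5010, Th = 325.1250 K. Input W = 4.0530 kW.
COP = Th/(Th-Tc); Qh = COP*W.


COP = 325.1250 / 58.6240 = 5.5459
Qh = 5.5459 * 4.0530 = 22.4777 kW

COP = 5.5459, Qh = 22.4777 kW


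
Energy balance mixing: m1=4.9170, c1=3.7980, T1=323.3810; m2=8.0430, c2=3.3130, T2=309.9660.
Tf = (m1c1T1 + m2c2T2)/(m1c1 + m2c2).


num = 14298.5608
den = 45.3212
Tf = 315.4937 K

315.4937 K


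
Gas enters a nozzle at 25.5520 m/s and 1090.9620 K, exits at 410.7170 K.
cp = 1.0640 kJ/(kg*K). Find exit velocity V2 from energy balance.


dT = 680.2450 K
2*cp*1000*dT = 1447561.3600
V1^2 = 652.9047
V2 = sqrt(1448214.2647) = 1203.4177 m/s

1203.4177 m/s


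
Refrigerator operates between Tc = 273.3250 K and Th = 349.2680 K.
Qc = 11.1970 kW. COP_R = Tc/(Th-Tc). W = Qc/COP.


COP = 273.3250 / 75.9430 = 3.5991
W = 11.1970 / 3.5991 = 3.1111 kW

COP = 3.5991, W = 3.1111 kW


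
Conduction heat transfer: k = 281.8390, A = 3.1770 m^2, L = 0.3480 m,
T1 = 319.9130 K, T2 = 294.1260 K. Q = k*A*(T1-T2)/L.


dT = 25.7870 K
Q = 281.8390 * 3.1770 * 25.7870 / 0.3480 = 66349.8401 W

66349.8401 W


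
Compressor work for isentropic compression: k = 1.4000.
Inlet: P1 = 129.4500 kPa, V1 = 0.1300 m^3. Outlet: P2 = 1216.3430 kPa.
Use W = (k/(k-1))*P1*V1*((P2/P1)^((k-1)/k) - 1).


(k-1)/k = 0.2857
(P2/P1)^exp = 1.8966
W = 3.5000 * 129.4500 * 0.1300 * (1.8966 - 1) = 52.8124 kJ

52.8124 kJ


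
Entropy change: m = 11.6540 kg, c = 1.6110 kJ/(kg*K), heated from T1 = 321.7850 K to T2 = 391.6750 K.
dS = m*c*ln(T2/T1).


T2/T1 = 1.2172
ln(T2/T1) = 0.1965
dS = 11.6540 * 1.6110 * 0.1965 = 3.6901 kJ/K

3.6901 kJ/K


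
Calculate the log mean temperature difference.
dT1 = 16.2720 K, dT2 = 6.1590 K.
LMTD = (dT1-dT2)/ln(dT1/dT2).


dT1/dT2 = 2.6420
ln(dT1/dT2) = 0.9715
LMTD = 10.1130 / 0.9715 = 10.4093 K

10.4093 K


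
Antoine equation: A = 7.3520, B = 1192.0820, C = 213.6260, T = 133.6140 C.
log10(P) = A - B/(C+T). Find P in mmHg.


C+T = 347.2400
B/(C+T) = 3.4330
log10(P) = 7.3520 - 3.4330 = 3.9190
P = 10^3.9190 = 8298.1181 mmHg

8298.1181 mmHg


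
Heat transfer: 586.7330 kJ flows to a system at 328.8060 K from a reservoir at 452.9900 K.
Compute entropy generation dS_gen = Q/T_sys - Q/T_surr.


dS_sys = 586.7330/328.8060 = 1.7844 kJ/K
dS_surr = -586.7330/452.9900 = -1.2952 kJ/K
dS_gen = 1.7844 - 1.2952 = 0.4892 kJ/K (irreversible)

dS_gen = 0.4892 kJ/K, irreversible


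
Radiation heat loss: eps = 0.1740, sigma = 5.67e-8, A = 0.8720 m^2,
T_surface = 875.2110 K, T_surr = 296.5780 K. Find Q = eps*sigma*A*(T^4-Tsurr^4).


T^4 = 5.8675e+11
Tsurr^4 = 7.7367e+09
Q = 0.1740 * 5.67e-8 * 0.8720 * 5.7901e+11 = 4981.2149 W

4981.2149 W


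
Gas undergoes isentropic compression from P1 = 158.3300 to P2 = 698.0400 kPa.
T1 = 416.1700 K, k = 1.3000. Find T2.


(k-1)/k = 0.2308
(P2/P1)^exp = 1.4083
T2 = 416.1700 * 1.4083 = 586.0833 K

586.0833 K


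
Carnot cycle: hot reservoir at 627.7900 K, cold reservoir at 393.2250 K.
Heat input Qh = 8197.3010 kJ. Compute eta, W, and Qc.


eta = 1 - 393.2250/627.7900 = 0.3736
W = 0.3736 * 8197.3010 = 3062.8075 kJ
Qc = 8197.3010 - 3062.8075 = 5134.4935 kJ

eta = 37.3636%, W = 3062.8075 kJ, Qc = 5134.4935 kJ


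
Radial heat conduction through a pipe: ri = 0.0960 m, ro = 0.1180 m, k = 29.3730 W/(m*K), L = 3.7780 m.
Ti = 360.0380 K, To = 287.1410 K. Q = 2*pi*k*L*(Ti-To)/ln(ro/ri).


dT = 72.8970 K
ln(ro/ri) = 0.2063
Q = 2*pi*29.3730*3.7780*72.8970 / 0.2063 = 246333.7195 W

246333.7195 W


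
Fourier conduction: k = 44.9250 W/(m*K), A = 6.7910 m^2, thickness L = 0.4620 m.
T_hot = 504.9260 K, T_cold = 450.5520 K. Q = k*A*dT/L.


dT = 54.3740 K
Q = 44.9250 * 6.7910 * 54.3740 / 0.4620 = 35906.3387 W

35906.3387 W


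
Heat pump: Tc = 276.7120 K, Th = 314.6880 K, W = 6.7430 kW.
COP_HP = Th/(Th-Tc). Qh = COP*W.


COP = 314.6880 / 37.9760 = 8.2865
Qh = 8.2865 * 6.7430 = 55.8758 kW

COP = 8.2865, Qh = 55.8758 kW


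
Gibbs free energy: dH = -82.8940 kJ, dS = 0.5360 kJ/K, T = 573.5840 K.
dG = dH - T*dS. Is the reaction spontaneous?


T*dS = 573.5840 * 0.5360 = 307.4410 kJ
dG = -82.8940 - 307.4410 = -390.3350 kJ (spontaneous)

dG = -390.3350 kJ, spontaneous


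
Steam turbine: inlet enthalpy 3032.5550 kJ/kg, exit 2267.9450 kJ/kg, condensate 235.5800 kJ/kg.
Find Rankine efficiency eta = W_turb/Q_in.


W = 764.6100 kJ/kg
Q_in = 2796.9750 kJ/kg
eta = 0.2734 = 27.3370%

eta = 27.3370%


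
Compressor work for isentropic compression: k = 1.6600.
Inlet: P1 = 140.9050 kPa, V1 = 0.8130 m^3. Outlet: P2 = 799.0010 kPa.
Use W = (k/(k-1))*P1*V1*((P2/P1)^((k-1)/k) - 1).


(k-1)/k = 0.3976
(P2/P1)^exp = 1.9936
W = 2.5152 * 140.9050 * 0.8130 * (1.9936 - 1) = 286.2737 kJ

286.2737 kJ


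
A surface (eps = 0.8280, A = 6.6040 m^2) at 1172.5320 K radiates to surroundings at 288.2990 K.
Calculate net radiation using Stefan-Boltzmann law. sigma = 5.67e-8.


T^4 = 1.8902e+12
Tsurr^4 = 6.9083e+09
Q = 0.8280 * 5.67e-8 * 6.6040 * 1.8833e+12 = 583887.3579 W

583887.3579 W


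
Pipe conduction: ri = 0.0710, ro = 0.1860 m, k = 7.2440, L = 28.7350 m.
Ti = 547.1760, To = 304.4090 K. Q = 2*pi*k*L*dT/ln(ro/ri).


dT = 242.7670 K
ln(ro/ri) = 0.9631
Q = 2*pi*7.2440*28.7350*242.7670 / 0.9631 = 329687.7062 W

329687.7062 W


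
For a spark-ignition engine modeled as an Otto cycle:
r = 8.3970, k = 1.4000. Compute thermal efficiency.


r^(k-1) = 2.3423
eta = 1 - 1/2.3423 = 0.5731 = 57.3076%

57.3076%


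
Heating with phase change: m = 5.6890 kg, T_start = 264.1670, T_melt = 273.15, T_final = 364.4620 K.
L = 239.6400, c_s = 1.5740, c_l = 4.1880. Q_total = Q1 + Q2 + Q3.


Q1 (sensible, solid) = 5.6890 * 1.5740 * 8.9830 = 80.4381 kJ
Q2 (latent) = 5.6890 * 239.6400 = 1363.3120 kJ
Q3 (sensible, liquid) = 5.6890 * 4.1880 * 91.3120 = 2175.5570 kJ
Q_total = 3619.3071 kJ

3619.3071 kJ


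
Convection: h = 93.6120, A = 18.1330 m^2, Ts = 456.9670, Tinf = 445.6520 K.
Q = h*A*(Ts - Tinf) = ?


dT = 11.3150 K
Q = 93.6120 * 18.1330 * 11.3150 = 19206.8323 W

19206.8323 W


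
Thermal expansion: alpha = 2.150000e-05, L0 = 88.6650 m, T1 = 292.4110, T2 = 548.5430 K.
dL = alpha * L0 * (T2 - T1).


dT = 256.1320 K
dL = 2.150000e-05 * 88.6650 * 256.1320 = 0.488264 m
L_final = 89.153264 m

dL = 0.488264 m


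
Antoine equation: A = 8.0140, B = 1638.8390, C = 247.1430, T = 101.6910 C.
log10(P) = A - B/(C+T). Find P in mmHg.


C+T = 348.8340
B/(C+T) = 4.6980
log10(P) = 8.0140 - 4.6980 = 3.3160
P = 10^3.3160 = 2069.9109 mmHg

2069.9109 mmHg


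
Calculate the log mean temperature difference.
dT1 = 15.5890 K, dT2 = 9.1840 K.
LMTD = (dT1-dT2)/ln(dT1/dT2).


dT1/dT2 = 1.6974
ln(dT1/dT2) = 0.5291
LMTD = 6.4050 / 0.5291 = 12.1054 K

12.1054 K


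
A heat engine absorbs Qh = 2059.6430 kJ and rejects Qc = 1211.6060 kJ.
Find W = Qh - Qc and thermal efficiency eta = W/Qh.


W = 2059.6430 - 1211.6060 = 848.0370 kJ
eta = 848.0370 / 2059.6430 = 0.4117 = 41.1740%

W = 848.0370 kJ, eta = 41.1740%


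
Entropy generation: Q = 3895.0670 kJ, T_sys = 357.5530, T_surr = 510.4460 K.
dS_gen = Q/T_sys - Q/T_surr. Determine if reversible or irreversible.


dS_sys = 3895.0670/357.5530 = 10.8937 kJ/K
dS_surr = -3895.0670/510.4460 = -7.6307 kJ/K
dS_gen = 10.8937 - 7.6307 = 3.2630 kJ/K (irreversible)

dS_gen = 3.2630 kJ/K, irreversible


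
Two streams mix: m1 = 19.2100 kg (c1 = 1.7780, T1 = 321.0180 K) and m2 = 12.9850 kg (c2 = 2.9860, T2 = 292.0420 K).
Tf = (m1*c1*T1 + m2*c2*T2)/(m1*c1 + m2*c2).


num = 22287.8976
den = 72.9286
Tf = 305.6126 K

305.6126 K


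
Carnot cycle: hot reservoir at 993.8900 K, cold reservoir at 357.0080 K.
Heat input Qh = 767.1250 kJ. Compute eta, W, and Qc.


eta = 1 - 357.0080/993.8900 = 0.6408
W = 0.6408 * 767.1250 = 491.5716 kJ
Qc = 767.1250 - 491.5716 = 275.5534 kJ

eta = 64.0797%, W = 491.5716 kJ, Qc = 275.5534 kJ


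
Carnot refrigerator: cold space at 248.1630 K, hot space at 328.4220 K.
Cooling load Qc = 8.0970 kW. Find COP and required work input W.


COP = 248.1630 / 80.2590 = 3.0920
W = 8.0970 / 3.0920 = 2.6187 kW

COP = 3.0920, W = 2.6187 kW


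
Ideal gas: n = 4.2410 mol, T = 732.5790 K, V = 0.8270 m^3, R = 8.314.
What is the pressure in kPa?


P = nRT/V = 4.2410 * 8.314 * 732.5790 / 0.8270
= 25830.4967 / 0.8270 = 31233.9743 Pa = 31.2340 kPa

31.2340 kPa


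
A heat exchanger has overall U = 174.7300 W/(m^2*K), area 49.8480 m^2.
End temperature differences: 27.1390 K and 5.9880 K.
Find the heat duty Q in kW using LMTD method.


LMTD = 13.9960 K
Q = 174.7300 * 49.8480 * 13.9960 = 121904.5889 W = 121.9046 kW

121.9046 kW


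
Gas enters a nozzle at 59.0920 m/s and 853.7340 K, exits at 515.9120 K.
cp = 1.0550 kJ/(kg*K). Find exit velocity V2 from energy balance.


dT = 337.8220 K
2*cp*1000*dT = 712804.4200
V1^2 = 3491.8645
V2 = sqrt(716296.2845) = 846.3429 m/s

846.3429 m/s


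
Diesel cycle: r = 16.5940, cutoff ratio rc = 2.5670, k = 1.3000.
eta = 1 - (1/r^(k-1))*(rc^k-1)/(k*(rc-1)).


r^(k-1) = 2.3227
rc^k = 3.4061
eta = 0.4915 = 49.1477%

49.1477%


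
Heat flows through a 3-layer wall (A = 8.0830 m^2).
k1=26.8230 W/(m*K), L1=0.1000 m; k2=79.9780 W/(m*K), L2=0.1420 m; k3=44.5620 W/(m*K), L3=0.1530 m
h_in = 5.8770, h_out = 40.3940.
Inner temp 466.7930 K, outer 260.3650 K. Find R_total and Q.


R_conv_in = 1/(5.8770*8.0830) = 0.0211
R_1 = 0.1000/(26.8230*8.0830) = 0.0005
R_2 = 0.1420/(79.9780*8.0830) = 0.0002
R_3 = 0.1530/(44.5620*8.0830) = 0.0004
R_conv_out = 1/(40.3940*8.0830) = 0.0031
R_total = 0.0252 K/W
Q = 206.4280 / 0.0252 = 8185.3007 W

R_total = 0.0252 K/W, Q = 8185.3007 W


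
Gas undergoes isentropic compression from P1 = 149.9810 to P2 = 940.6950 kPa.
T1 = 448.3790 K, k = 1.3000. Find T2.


(k-1)/k = 0.2308
(P2/P1)^exp = 1.5276
T2 = 448.3790 * 1.5276 = 684.9574 K

684.9574 K


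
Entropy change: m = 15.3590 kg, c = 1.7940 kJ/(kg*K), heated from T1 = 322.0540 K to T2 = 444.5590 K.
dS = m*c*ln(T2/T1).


T2/T1 = 1.3804
ln(T2/T1) = 0.3224
dS = 15.3590 * 1.7940 * 0.3224 = 8.8824 kJ/K

8.8824 kJ/K


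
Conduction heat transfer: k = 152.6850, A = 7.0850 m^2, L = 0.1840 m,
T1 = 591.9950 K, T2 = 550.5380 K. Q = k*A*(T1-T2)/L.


dT = 41.4570 K
Q = 152.6850 * 7.0850 * 41.4570 / 0.1840 = 243734.0902 W

243734.0902 W


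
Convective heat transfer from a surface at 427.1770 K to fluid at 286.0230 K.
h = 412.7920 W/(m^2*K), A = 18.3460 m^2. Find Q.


dT = 141.1540 K
Q = 412.7920 * 18.3460 * 141.1540 = 1068970.8211 W

1068970.8211 W


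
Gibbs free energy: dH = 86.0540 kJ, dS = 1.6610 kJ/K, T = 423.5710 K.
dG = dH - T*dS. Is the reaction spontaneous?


T*dS = 423.5710 * 1.6610 = 703.5514 kJ
dG = 86.0540 - 703.5514 = -617.4974 kJ (spontaneous)

dG = -617.4974 kJ, spontaneous


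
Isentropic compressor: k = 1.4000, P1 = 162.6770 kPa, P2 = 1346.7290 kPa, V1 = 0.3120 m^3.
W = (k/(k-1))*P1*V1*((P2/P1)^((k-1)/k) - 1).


(k-1)/k = 0.2857
(P2/P1)^exp = 1.8292
W = 3.5000 * 162.6770 * 0.3120 * (1.8292 - 1) = 147.3103 kJ

147.3103 kJ


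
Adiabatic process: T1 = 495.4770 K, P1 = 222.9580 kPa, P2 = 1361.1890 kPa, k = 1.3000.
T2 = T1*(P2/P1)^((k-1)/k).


(k-1)/k = 0.2308
(P2/P1)^exp = 1.5181
T2 = 495.4770 * 1.5181 = 752.2078 K

752.2078 K


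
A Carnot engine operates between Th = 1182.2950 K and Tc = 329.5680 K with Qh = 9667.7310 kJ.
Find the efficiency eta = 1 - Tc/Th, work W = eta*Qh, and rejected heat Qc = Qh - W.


eta = 1 - 329.5680/1182.2950 = 0.7212
W = 0.7212 * 9667.7310 = 6972.8243 kJ
Qc = 9667.7310 - 6972.8243 = 2694.9067 kJ

eta = 72.1247%, W = 6972.8243 kJ, Qc = 2694.9067 kJ


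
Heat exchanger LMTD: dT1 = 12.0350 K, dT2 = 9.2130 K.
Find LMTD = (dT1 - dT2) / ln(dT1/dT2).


dT1/dT2 = 1.3063
ln(dT1/dT2) = 0.2672
LMTD = 2.8220 / 0.2672 = 10.5612 K

10.5612 K


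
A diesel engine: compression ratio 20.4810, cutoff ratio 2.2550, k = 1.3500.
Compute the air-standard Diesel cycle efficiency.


r^(k-1) = 2.8772
rc^k = 2.9974
eta = 0.5902 = 59.0250%

59.0250%


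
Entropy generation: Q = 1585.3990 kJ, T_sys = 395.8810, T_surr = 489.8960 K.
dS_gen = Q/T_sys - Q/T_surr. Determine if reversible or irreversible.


dS_sys = 1585.3990/395.8810 = 4.0047 kJ/K
dS_surr = -1585.3990/489.8960 = -3.2362 kJ/K
dS_gen = 4.0047 - 3.2362 = 0.7685 kJ/K (irreversible)

dS_gen = 0.7685 kJ/K, irreversible


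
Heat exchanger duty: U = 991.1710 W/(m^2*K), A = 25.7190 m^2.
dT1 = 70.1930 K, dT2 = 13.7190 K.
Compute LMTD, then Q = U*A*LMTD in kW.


LMTD = 34.5943 K
Q = 991.1710 * 25.7190 * 34.5943 = 881874.6156 W = 881.8746 kW

881.8746 kW


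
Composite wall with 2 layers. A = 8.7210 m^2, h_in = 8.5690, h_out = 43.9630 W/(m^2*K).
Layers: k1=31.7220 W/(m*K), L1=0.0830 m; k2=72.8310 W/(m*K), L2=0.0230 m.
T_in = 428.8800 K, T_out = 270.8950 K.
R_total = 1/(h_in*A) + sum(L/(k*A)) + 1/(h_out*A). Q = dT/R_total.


R_conv_in = 1/(8.5690*8.7210) = 0.0134
R_1 = 0.0830/(31.7220*8.7210) = 0.0003
R_2 = 0.0230/(72.8310*8.7210) = 3.6211e-05
R_conv_out = 1/(43.9630*8.7210) = 0.0026
R_total = 0.0163 K/W
Q = 157.9850 / 0.0163 = 9676.9388 W

R_total = 0.0163 K/W, Q = 9676.9388 W


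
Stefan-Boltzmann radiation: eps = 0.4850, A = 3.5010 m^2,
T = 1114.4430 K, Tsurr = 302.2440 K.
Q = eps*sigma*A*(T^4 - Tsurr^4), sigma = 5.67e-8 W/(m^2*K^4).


T^4 = 1.5425e+12
Tsurr^4 = 8.3451e+09
Q = 0.4850 * 5.67e-8 * 3.5010 * 1.5342e+12 = 147704.0583 W

147704.0583 W


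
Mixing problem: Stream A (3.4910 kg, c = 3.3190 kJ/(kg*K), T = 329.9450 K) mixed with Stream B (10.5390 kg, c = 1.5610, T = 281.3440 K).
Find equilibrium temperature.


num = 8451.4471
den = 28.0380
Tf = 301.4282 K

301.4282 K


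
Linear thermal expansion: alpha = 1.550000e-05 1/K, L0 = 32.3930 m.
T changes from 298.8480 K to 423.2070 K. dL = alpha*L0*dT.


dT = 124.3590 K
dL = 1.550000e-05 * 32.3930 * 124.3590 = 0.062440 m
L_final = 32.455440 m

dL = 0.062440 m


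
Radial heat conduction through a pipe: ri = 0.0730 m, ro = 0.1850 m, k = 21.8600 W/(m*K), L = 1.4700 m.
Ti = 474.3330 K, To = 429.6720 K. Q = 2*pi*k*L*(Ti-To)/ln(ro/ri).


dT = 44.6610 K
ln(ro/ri) = 0.9299
Q = 2*pi*21.8600*1.4700*44.6610 / 0.9299 = 9697.0859 W

9697.0859 W


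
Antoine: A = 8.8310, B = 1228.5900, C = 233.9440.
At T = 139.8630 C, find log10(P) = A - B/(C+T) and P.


C+T = 373.8070
B/(C+T) = 3.2867
log10(P) = 8.8310 - 3.2867 = 5.5443
P = 10^5.5443 = 350190.1483 mmHg

350190.1483 mmHg


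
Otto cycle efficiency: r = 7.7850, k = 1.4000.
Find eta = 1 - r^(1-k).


r^(k-1) = 2.2725
eta = 1 - 1/2.2725 = 0.5600 = 55.9956%

55.9956%


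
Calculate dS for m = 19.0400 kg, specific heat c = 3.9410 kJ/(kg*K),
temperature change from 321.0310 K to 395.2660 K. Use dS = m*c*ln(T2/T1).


T2/T1 = 1.2312
ln(T2/T1) = 0.2080
dS = 19.0400 * 3.9410 * 0.2080 = 15.6092 kJ/K

15.6092 kJ/K


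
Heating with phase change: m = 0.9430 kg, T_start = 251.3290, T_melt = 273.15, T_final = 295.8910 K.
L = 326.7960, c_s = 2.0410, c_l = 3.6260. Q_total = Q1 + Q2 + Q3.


Q1 (sensible, solid) = 0.9430 * 2.0410 * 21.8210 = 41.9981 kJ
Q2 (latent) = 0.9430 * 326.7960 = 308.1686 kJ
Q3 (sensible, liquid) = 0.9430 * 3.6260 * 22.7410 = 77.7587 kJ
Q_total = 427.9254 kJ

427.9254 kJ


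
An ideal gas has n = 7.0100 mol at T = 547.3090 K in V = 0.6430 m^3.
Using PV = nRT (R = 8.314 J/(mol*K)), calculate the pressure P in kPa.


P = nRT/V = 7.0100 * 8.314 * 547.3090 / 0.6430
= 31897.7925 / 0.6430 = 49607.7643 Pa = 49.6078 kPa

49.6078 kPa


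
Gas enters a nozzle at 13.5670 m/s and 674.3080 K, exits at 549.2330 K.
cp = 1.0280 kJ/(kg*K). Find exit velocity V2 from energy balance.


dT = 125.0750 K
2*cp*1000*dT = 257154.2000
V1^2 = 184.0635
V2 = sqrt(257338.2635) = 507.2852 m/s

507.2852 m/s


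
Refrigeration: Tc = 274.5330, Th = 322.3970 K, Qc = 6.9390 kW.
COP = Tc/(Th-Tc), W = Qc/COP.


COP = 274.5330 / 47.8640 = 5.7357
W = 6.9390 / 5.7357 = 1.2098 kW

COP = 5.7357, W = 1.2098 kW


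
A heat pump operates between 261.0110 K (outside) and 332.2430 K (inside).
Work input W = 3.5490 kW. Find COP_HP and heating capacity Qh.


COP = 332.2430 / 71.2320 = 4.6642
Qh = 4.6642 * 3.5490 = 16.5534 kW

COP = 4.6642, Qh = 16.5534 kW


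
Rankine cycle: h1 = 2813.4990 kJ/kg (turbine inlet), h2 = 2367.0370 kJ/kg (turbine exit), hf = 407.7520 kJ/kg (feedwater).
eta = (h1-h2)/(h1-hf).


W = 446.4620 kJ/kg
Q_in = 2405.7470 kJ/kg
eta = 0.1856 = 18.5581%

eta = 18.5581%


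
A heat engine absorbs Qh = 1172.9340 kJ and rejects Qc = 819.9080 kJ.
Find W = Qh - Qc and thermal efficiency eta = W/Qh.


W = 1172.9340 - 819.9080 = 353.0260 kJ
eta = 353.0260 / 1172.9340 = 0.3010 = 30.0977%

W = 353.0260 kJ, eta = 30.0977%


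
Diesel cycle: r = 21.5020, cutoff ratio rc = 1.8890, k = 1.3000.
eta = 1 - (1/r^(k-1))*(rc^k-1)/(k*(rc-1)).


r^(k-1) = 2.5104
rc^k = 2.2861
eta = 0.5567 = 55.6701%

55.6701%


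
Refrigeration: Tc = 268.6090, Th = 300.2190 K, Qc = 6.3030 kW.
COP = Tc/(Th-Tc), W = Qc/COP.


COP = 268.6090 / 31.6100 = 8.4976
W = 6.3030 / 8.4976 = 0.7417 kW

COP = 8.4976, W = 0.7417 kW


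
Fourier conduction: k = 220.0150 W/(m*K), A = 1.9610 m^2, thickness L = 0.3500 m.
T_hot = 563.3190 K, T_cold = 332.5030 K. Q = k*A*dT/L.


dT = 230.8160 K
Q = 220.0150 * 1.9610 * 230.8160 / 0.3500 = 284529.7948 W

284529.7948 W


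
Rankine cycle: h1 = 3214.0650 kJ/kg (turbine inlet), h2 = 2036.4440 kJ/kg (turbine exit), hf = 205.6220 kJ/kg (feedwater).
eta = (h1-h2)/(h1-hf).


W = 1177.6210 kJ/kg
Q_in = 3008.4430 kJ/kg
eta = 0.3914 = 39.1439%

eta = 39.1439%


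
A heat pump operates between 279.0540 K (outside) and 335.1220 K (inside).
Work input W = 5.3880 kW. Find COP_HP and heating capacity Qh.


COP = 335.1220 / 56.0680 = 5.9771
Qh = 5.9771 * 5.3880 = 32.2044 kW

COP = 5.9771, Qh = 32.2044 kW


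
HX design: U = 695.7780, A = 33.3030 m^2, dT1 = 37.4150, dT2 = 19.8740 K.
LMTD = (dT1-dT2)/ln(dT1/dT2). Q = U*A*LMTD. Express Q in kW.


LMTD = 27.7258 K
Q = 695.7780 * 33.3030 * 27.7258 = 642448.7205 W = 642.4487 kW

642.4487 kW


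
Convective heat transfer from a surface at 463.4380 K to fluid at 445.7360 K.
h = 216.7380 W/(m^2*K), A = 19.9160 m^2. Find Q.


dT = 17.7020 K
Q = 216.7380 * 19.9160 * 17.7020 = 76411.6390 W

76411.6390 W


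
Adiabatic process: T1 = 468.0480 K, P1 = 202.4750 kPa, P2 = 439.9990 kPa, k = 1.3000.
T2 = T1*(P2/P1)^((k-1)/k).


(k-1)/k = 0.2308
(P2/P1)^exp = 1.1962
T2 = 468.0480 * 1.1962 = 559.8583 K

559.8583 K


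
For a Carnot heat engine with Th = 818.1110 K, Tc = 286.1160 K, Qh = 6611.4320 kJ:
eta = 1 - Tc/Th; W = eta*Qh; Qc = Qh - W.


eta = 1 - 286.1160/818.1110 = 0.6503
W = 0.6503 * 6611.4320 = 4299.2317 kJ
Qc = 6611.4320 - 4299.2317 = 2312.2003 kJ

eta = 65.0272%, W = 4299.2317 kJ, Qc = 2312.2003 kJ


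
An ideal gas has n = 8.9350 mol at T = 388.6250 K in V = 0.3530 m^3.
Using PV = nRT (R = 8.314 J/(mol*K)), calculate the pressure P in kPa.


P = nRT/V = 8.9350 * 8.314 * 388.6250 / 0.3530
= 28869.2374 / 0.3530 = 81782.5422 Pa = 81.7825 kPa

81.7825 kPa


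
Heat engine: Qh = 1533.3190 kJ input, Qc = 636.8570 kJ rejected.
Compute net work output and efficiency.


W = 1533.3190 - 636.8570 = 896.4620 kJ
eta = 896.4620 / 1533.3190 = 0.5847 = 58.4655%

W = 896.4620 kJ, eta = 58.4655%


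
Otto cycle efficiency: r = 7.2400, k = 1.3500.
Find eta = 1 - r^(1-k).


r^(k-1) = 1.9994
eta = 1 - 1/1.9994 = 0.4999 = 49.9860%

49.9860%


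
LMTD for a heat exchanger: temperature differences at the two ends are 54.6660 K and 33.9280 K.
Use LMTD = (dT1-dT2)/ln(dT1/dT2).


dT1/dT2 = 1.6112
ln(dT1/dT2) = 0.4770
LMTD = 20.7380 / 0.4770 = 43.4758 K

43.4758 K


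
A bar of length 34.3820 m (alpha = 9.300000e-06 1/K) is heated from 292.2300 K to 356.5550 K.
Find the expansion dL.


dT = 64.3250 K
dL = 9.300000e-06 * 34.3820 * 64.3250 = 0.020568 m
L_final = 34.402568 m

dL = 0.020568 m


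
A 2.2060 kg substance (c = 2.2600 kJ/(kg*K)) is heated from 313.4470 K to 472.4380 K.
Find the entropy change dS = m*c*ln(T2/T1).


T2/T1 = 1.5072
ln(T2/T1) = 0.4103
dS = 2.2060 * 2.2600 * 0.4103 = 2.0455 kJ/K

2.0455 kJ/K


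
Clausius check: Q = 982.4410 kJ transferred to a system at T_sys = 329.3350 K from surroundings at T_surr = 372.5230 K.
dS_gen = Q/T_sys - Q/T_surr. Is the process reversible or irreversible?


dS_sys = 982.4410/329.3350 = 2.9831 kJ/K
dS_surr = -982.4410/372.5230 = -2.6373 kJ/K
dS_gen = 2.9831 - 2.6373 = 0.3458 kJ/K (irreversible)

dS_gen = 0.3458 kJ/K, irreversible


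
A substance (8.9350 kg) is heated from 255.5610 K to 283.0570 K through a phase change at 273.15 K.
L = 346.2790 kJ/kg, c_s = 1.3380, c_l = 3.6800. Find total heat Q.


Q1 (sensible, solid) = 8.9350 * 1.3380 * 17.5890 = 210.2770 kJ
Q2 (latent) = 8.9350 * 346.2790 = 3094.0029 kJ
Q3 (sensible, liquid) = 8.9350 * 3.6800 * 9.9070 = 325.7501 kJ
Q_total = 3630.0300 kJ

3630.0300 kJ


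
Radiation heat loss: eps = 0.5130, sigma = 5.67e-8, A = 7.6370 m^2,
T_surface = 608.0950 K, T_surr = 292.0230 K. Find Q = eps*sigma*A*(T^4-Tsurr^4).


T^4 = 1.3674e+11
Tsurr^4 = 7.2722e+09
Q = 0.5130 * 5.67e-8 * 7.6370 * 1.2946e+11 = 28759.0442 W

28759.0442 W


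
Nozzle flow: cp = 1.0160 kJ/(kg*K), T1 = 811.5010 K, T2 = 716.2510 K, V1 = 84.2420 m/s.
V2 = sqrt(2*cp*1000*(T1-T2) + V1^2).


dT = 95.2500 K
2*cp*1000*dT = 193548.0000
V1^2 = 7096.7146
V2 = sqrt(200644.7146) = 447.9338 m/s

447.9338 m/s


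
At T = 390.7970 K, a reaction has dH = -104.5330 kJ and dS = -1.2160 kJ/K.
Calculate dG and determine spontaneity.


T*dS = 390.7970 * -1.2160 = -475.2092 kJ
dG = -104.5330 + 475.2092 = 370.6762 kJ (non-spontaneous)

dG = 370.6762 kJ, non-spontaneous


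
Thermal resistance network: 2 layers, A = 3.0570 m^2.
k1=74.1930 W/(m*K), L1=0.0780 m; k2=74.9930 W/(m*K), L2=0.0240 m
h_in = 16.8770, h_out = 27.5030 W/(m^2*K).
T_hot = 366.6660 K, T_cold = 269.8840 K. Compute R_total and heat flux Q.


R_conv_in = 1/(16.8770*3.0570) = 0.0194
R_1 = 0.0780/(74.1930*3.0570) = 0.0003
R_2 = 0.0240/(74.9930*3.0570) = 0.0001
R_conv_out = 1/(27.5030*3.0570) = 0.0119
R_total = 0.0317 K/W
Q = 96.7820 / 0.0317 = 3050.6565 W

R_total = 0.0317 K/W, Q = 3050.6565 W


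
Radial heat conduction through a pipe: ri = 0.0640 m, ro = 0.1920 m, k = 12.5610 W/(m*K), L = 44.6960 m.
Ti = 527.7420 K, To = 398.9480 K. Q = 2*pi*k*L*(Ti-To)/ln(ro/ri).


dT = 128.7940 K
ln(ro/ri) = 1.0986
Q = 2*pi*12.5610*44.6960*128.7940 / 1.0986 = 413546.0921 W

413546.0921 W


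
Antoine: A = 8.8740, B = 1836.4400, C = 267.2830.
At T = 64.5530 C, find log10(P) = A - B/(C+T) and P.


C+T = 331.8360
B/(C+T) = 5.5342
log10(P) = 8.8740 - 5.5342 = 3.3398
P = 10^3.3398 = 2186.8574 mmHg

2186.8574 mmHg


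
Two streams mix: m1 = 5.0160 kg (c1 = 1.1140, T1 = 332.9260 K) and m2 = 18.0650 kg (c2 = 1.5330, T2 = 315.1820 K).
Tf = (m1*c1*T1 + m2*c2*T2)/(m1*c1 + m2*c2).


num = 10588.8703
den = 33.2815
Tf = 318.1611 K

318.1611 K


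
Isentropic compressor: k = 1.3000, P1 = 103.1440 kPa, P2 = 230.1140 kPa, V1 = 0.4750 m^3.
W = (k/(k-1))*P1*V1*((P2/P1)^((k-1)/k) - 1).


(k-1)/k = 0.2308
(P2/P1)^exp = 1.2034
W = 4.3333 * 103.1440 * 0.4750 * (1.2034 - 1) = 43.1903 kJ

43.1903 kJ


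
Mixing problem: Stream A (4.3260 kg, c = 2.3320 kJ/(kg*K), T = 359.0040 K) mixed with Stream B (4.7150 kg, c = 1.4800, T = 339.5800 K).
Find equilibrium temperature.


num = 5991.3728
den = 17.0664
Tf = 351.0618 K

351.0618 K


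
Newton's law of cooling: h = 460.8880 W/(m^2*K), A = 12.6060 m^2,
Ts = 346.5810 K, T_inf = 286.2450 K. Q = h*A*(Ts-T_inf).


dT = 60.3360 K
Q = 460.8880 * 12.6060 * 60.3360 = 350549.3923 W

350549.3923 W


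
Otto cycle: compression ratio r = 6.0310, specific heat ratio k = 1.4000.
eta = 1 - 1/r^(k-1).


r^(k-1) = 2.0519
eta = 1 - 1/2.0519 = 0.5126 = 51.2646%

51.2646%


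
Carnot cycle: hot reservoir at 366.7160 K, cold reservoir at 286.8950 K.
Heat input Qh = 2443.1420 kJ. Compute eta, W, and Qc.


eta = 1 - 286.8950/366.7160 = 0.2177
W = 0.2177 * 2443.1420 = 531.7849 kJ
Qc = 2443.1420 - 531.7849 = 1911.3571 kJ

eta = 21.7664%, W = 531.7849 kJ, Qc = 1911.3571 kJ


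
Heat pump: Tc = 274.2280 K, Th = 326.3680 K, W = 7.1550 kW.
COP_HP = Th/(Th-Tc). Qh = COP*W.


COP = 326.3680 / 52.1400 = 6.2595
Qh = 6.2595 * 7.1550 = 44.7864 kW

COP = 6.2595, Qh = 44.7864 kW


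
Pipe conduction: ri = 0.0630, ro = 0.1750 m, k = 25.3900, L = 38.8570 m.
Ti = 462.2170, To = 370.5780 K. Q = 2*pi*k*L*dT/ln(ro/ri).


dT = 91.6390 K
ln(ro/ri) = 1.0217
Q = 2*pi*25.3900*38.8570*91.6390 / 1.0217 = 556018.8412 W

556018.8412 W


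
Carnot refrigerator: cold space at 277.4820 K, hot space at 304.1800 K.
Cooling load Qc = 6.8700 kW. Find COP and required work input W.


COP = 277.4820 / 26.6980 = 10.3934
W = 6.8700 / 10.3934 = 0.6610 kW

COP = 10.3934, W = 0.6610 kW


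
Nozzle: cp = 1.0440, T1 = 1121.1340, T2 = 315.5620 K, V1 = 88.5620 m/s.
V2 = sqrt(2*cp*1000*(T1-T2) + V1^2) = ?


dT = 805.5720 K
2*cp*1000*dT = 1682034.3360
V1^2 = 7843.2278
V2 = sqrt(1689877.5638) = 1299.9529 m/s

1299.9529 m/s


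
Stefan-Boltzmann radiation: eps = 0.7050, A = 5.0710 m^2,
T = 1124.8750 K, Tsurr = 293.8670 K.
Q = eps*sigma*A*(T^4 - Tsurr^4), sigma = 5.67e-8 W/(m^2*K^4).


T^4 = 1.6011e+12
Tsurr^4 = 7.4577e+09
Q = 0.7050 * 5.67e-8 * 5.0710 * 1.5936e+12 = 323039.2089 W

323039.2089 W


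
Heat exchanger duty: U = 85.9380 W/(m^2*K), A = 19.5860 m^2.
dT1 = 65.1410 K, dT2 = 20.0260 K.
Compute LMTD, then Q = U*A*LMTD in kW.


LMTD = 38.2485 K
Q = 85.9380 * 19.5860 * 38.2485 = 64379.2099 W = 64.3792 kW

64.3792 kW


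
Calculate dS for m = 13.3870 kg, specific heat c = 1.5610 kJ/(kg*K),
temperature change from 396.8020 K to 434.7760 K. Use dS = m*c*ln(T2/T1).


T2/T1 = 1.0957
ln(T2/T1) = 0.0914
dS = 13.3870 * 1.5610 * 0.0914 = 1.9099 kJ/K

1.9099 kJ/K


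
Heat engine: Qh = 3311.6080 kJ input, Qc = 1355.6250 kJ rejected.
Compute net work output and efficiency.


W = 3311.6080 - 1355.6250 = 1955.9830 kJ
eta = 1955.9830 / 3311.6080 = 0.5906 = 59.0644%

W = 1955.9830 kJ, eta = 59.0644%


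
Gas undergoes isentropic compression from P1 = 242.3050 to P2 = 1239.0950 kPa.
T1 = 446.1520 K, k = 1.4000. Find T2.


(k-1)/k = 0.2857
(P2/P1)^exp = 1.5940
T2 = 446.1520 * 1.5940 = 711.1818 K

711.1818 K


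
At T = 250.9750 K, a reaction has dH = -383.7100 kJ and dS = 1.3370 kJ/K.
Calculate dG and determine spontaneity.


T*dS = 250.9750 * 1.3370 = 335.5536 kJ
dG = -383.7100 - 335.5536 = -719.2636 kJ (spontaneous)

dG = -719.2636 kJ, spontaneous


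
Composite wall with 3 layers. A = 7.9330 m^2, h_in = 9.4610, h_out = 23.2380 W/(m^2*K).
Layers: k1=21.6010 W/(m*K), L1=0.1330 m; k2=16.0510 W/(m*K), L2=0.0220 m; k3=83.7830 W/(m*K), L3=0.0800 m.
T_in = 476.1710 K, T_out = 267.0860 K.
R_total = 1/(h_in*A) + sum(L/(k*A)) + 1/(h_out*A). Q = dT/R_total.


R_conv_in = 1/(9.4610*7.9330) = 0.0133
R_1 = 0.1330/(21.6010*7.9330) = 0.0008
R_2 = 0.0220/(16.0510*7.9330) = 0.0002
R_3 = 0.0800/(83.7830*7.9330) = 0.0001
R_conv_out = 1/(23.2380*7.9330) = 0.0054
R_total = 0.0198 K/W
Q = 209.0850 / 0.0198 = 10550.4961 W

R_total = 0.0198 K/W, Q = 10550.4961 W
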